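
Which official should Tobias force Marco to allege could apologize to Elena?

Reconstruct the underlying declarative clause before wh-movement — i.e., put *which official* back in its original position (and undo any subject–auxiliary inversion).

Tobias should force Marco to allege which official could apologize to Elena.

The filler 'which official' is interpreted as the subject of the clause embedded under 'allege'. Wh-movement fronts it, leaving a gap right after 'allege':
Which official should Tobias force Marco to allege ___ could apologize to Elena?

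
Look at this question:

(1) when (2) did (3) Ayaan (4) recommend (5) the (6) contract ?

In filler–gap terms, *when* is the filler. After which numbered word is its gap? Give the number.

6

Pre-movement form: Ayaan did recommend the contract when.
'when' functions as the temporal adjunct. It moves to the left edge, and the trace sits right after 'contract':
When did Ayaan recommend the contract ___?
'contract' is word 6.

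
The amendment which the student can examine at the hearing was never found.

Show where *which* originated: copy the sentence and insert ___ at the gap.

The amendment which the student can examine ___ at the hearing was never found.

'which' functions as the direct object of 'examine'. The gap is right after 'examine'.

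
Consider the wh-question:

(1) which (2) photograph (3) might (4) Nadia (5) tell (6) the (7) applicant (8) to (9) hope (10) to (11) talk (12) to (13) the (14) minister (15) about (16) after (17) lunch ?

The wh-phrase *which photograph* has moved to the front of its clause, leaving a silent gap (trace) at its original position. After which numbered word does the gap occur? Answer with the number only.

In situ: Nadia might tell the applicant to hope to talk to the minister about which photograph after lunch.
'which photograph' functions as the object of the preposition 'about'. Fronting leaves a gap immediately after 'about':
Which photograph might Nadia tell the applicant to hope to talk to the minister about ___ after lunch?
'about' is word 15.

15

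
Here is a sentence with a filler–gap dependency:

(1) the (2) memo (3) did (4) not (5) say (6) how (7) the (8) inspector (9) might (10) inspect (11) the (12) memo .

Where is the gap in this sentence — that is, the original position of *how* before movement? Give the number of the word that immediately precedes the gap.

Underlying clause: The inspector might inspect the memo how.
'how' functions as the manner adjunct. Fronting leaves a gap immediately after 'memo':
The memo did not say how the inspector might inspect the memo ___.
'memo' is word 12.

12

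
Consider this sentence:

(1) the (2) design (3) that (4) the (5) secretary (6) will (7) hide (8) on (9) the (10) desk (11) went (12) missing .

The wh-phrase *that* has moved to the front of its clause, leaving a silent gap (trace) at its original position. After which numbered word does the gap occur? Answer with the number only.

'that' is the direct object of 'hide'. Fronting leaves a gap immediately after 'hide':
The design that the secretary will hide ___ on the desk went missing.
'hide' is word 7.

7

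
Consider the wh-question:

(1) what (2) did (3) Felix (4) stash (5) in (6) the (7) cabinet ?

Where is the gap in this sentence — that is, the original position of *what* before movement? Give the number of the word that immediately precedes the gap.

4

Underlying clause: Felix did stash what in the cabinet.
'what' functions as the direct object of 'stash'. It moves to the left edge, and the trace sits right after 'stash':
What did Felix stash ___ in the cabinet?
'stash' is word 4.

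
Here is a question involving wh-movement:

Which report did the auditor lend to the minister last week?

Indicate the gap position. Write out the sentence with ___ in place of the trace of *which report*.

Underlying clause: The auditor did lend which report to the minister last week.
'which report' is the direct object of 'lend'. The gap is right after 'lend'.

Which report did the auditor lend ___ to the minister last week?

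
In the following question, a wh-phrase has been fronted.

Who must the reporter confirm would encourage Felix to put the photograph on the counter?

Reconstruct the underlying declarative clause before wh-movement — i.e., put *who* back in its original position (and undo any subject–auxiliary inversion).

The reporter must confirm who would encourage Felix to put the photograph on the counter.

'who' is the subject of the clause embedded under 'confirm'. Wh-movement fronts it, leaving a gap right after 'confirm':
Who must the reporter confirm ___ would encourage Felix to put the photograph on the counter?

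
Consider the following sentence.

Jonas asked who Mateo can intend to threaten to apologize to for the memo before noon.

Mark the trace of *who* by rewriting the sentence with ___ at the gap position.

Jonas asked who Mateo can intend to threaten to apologize to ___ for the memo before noon.

Pre-movement form: Mateo can intend to threaten to apologize to who for the memo before noon.
'who' functions as the object of the preposition 'to'. The gap is right after 'to'.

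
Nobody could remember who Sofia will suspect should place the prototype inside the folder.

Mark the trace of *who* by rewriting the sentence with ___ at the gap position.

Nobody could remember who Sofia will suspect ___ should place the prototype inside the folder.

Before movement: Sofia will suspect who should place the prototype inside the folder.
'who' functions as the subject of the clause embedded under 'suspect'. The gap is right after 'suspect'.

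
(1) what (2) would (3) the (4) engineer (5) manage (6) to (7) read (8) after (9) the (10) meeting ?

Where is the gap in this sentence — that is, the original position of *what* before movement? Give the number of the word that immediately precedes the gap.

7

Underlying clause: The engineer would manage to read what after the meeting.
'what' is the direct object of 'read'. Fronting leaves a gap immediately after 'read':
What would the engineer manage to read ___ after the meeting?
'read' is word 7.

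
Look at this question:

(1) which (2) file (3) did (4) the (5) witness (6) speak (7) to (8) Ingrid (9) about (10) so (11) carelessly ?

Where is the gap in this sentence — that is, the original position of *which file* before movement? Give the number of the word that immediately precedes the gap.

9

Before movement: The witness did speak to Ingrid about which file so carelessly.
'which file' is the object of the preposition 'about'. Wh-movement fronts it, leaving a gap right after 'about':
Which file did the witness speak to Ingrid about ___ so carelessly?
'about' is word 9.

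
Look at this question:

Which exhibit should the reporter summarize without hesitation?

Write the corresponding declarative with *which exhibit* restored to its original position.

'which exhibit' functions as the direct object of 'summarize'. Fronting leaves a gap immediately after 'summarize':
Which exhibit should the reporter summarize ___ without hesitation?

The reporter should summarize which exhibit without hesitation.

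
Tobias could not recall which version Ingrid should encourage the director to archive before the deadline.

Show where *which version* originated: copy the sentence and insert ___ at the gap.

In situ: Ingrid should encourage the director to archive which version before the deadline.
'which version' functions as the direct object of 'archive'. The gap is right after 'archive'.

Tobias could not recall which version Ingrid should encourage the director to archive ___ before the deadline.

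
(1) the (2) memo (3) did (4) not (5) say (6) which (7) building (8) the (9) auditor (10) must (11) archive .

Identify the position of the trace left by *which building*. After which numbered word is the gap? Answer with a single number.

11

Pre-movement form: The auditor must archive which building.
'which building' is the direct object of 'archive'. Wh-movement fronts it, leaving a gap right after 'archive':
The memo did not say which building the auditor must archive ___.
'archive' is word 11.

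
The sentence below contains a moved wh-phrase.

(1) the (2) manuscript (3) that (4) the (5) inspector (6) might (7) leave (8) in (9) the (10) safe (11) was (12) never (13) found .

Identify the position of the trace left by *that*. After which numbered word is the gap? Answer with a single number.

7

The filler 'that' is interpreted as the direct object of 'leave'. Fronting leaves a gap immediately after 'leave':
The manuscript that the inspector might leave ___ in the safe was never found.
'leave' is word 7.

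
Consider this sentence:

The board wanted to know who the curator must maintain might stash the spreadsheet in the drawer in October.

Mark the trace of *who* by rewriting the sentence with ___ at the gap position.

The board wanted to know who the curator must maintain ___ might stash the spreadsheet in the drawer in October.

Before movement: The curator must maintain who might stash the spreadsheet in the drawer in October.
The filler 'who' is interpreted as the subject of the clause embedded under 'maintain'. The gap is right after 'maintain'.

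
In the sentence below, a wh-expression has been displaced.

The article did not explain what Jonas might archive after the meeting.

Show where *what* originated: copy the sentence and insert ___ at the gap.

In situ: Jonas might archive what after the meeting.
'what' functions as the direct object of 'archive'. The gap is right after 'archive'.

The article did not explain what Jonas might archive ___ after the meeting.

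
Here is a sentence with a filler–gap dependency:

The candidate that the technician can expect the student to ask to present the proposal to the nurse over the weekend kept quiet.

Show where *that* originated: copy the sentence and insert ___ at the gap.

The candidate that the technician can expect the student to ask ___ to present the proposal to the nurse over the weekend kept quiet.

'that' is the direct object of 'ask'. The gap is right after 'ask'.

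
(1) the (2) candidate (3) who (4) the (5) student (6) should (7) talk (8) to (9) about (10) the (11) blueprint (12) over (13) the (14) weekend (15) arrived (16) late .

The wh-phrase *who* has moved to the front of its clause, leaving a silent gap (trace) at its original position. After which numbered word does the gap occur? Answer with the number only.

The filler 'who' is interpreted as the object of the preposition 'to'. It moves to the left edge, and the trace sits right after 'to':
The candidate who the student should talk to ___ about the blueprint over the weekend arrived late.
'to' is word 8.

8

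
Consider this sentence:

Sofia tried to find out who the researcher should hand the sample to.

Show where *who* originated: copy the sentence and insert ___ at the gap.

Sofia tried to find out who the researcher should hand the sample to ___.

Underlying clause: The researcher should hand the sample to who.
'who' is the object of the preposition 'to' (recipient of 'hand'). The gap is right after 'to'.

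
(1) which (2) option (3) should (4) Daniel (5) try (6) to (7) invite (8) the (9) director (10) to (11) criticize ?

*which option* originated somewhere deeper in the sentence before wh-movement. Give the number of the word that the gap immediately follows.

11

Before movement: Daniel should try to invite the director to criticize which option.
'which option' functions as the direct object of 'criticize'. Wh-movement fronts it, leaving a gap right after 'criticize':
Which option should Daniel try to invite the director to criticize ___?
'criticize' is word 11.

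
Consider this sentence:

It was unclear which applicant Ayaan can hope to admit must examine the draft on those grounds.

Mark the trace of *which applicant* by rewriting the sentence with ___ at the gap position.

It was unclear which applicant Ayaan can hope to admit ___ must examine the draft on those grounds.

Before movement: Ayaan can hope to admit which applicant must examine the draft on those grounds.
'which applicant' is the subject of the clause embedded under 'admit'. The gap is right after 'admit'.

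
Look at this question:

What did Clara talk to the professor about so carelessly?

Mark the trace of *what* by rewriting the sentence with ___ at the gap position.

What did Clara talk to the professor about ___ so carelessly?

In situ: Clara did talk to the professor about what so carelessly.
The filler 'what' is interpreted as the object of the preposition 'about'. The gap is right after 'about'.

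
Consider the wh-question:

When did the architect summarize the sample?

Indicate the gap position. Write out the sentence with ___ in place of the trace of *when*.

When did the architect summarize the sample ___?

In situ: The architect did summarize the sample when.
'when' is the temporal adjunct. The gap is right after 'sample'.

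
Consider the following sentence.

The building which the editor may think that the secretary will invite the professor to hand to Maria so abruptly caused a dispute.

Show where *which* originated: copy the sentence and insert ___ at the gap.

The building which the editor may think that the secretary will invite the professor to hand ___ to Maria so abruptly caused a dispute.

The filler 'which' is interpreted as the direct object of 'hand'. The gap is right after 'hand'.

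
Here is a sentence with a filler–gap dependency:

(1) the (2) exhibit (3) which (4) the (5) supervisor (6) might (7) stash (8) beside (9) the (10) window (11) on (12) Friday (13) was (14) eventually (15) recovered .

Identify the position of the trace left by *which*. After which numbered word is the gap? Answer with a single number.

7

'which' is the direct object of 'stash'. It moves to the left edge, and the trace sits right after 'stash':
The exhibit which the supervisor might stash ___ beside the window on Friday was eventually recovered.
'stash' is word 7.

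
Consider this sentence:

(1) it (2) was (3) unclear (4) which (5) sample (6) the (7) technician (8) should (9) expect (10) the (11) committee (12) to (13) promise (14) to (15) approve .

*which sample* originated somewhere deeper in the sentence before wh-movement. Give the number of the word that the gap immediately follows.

15

Underlying clause: The technician should expect the committee to promise to approve which sample.
'which sample' functions as the direct object of 'approve'. It moves to the left edge, and the trace sits right after 'approve':
It was unclear which sample the technician should expect the committee to promise to approve ___.
'approve' is word 15.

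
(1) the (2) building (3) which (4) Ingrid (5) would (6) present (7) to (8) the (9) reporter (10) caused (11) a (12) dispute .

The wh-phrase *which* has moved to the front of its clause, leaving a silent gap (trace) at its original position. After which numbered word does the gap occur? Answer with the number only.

'which' functions as the direct object of 'present'. It moves to the left edge, and the trace sits right after 'present':
The building which Ingrid would present ___ to the reporter caused a dispute.
'present' is word 6.

6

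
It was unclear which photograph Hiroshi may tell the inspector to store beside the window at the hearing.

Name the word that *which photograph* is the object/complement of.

Underlying clause: Hiroshi may tell the inspector to store which photograph beside the window at the hearing.
'which photograph' is the direct object of 'store'. Fronting leaves a gap immediately after 'store':
It was unclear which photograph Hiroshi may tell the inspector to store ___ beside the window at the hearing.

store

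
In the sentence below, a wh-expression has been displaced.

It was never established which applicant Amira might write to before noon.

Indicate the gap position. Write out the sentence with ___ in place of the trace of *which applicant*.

In situ: Amira might write to which applicant before noon.
'which applicant' functions as the object of the preposition 'to'. The gap is right after 'to'.

It was never established which applicant Amira might write to ___ before noon.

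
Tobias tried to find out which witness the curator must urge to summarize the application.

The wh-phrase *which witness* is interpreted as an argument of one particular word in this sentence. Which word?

urge

Before movement: The curator must urge which witness to summarize the application.
'which witness' functions as the direct object of 'urge'. It moves to the left edge, and the trace sits right after 'urge':
Tobias tried to find out which witness the curator must urge ___ to summarize the application.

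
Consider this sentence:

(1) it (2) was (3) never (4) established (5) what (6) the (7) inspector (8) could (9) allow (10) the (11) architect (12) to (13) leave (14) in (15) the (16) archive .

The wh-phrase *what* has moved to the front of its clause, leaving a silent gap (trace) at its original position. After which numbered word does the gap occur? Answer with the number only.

13

Before movement: The inspector could allow the architect to leave what in the archive.
The filler 'what' is interpreted as the direct object of 'leave'. It moves to the left edge, and the trace sits right after 'leave':
It was never established what the inspector could allow the architect to leave ___ in the archive.
'leave' is word 13.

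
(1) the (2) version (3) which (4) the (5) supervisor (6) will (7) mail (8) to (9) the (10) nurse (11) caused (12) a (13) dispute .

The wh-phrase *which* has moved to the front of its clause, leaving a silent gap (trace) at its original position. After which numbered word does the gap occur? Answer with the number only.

'which' is the direct object of 'mail'. It moves to the left edge, and the trace sits right after 'mail':
The version which the supervisor will mail ___ to the nurse caused a dispute.
'mail' is word 7.

7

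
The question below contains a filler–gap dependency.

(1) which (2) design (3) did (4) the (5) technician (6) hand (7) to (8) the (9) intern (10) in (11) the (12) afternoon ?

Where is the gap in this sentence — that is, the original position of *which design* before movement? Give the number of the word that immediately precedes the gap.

Pre-movement form: The technician did hand which design to the intern in the afternoon.
'which design' functions as the direct object of 'hand'. Fronting leaves a gap immediately after 'hand':
Which design did the technician hand ___ to the intern in the afternoon?
'hand' is word 6.

6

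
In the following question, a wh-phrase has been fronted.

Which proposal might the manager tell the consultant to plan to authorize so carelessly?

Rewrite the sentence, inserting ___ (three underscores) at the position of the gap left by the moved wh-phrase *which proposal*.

Before movement: The manager might tell the consultant to plan to authorize which proposal so carelessly.
'which proposal' functions as the direct object of 'authorize'. The gap is right after 'authorize'.

Which proposal might the manager tell the consultant to plan to authorize ___ so carelessly?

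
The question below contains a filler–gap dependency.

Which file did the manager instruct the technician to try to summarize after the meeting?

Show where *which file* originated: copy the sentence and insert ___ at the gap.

Which file did the manager instruct the technician to try to summarize ___ after the meeting?

Before movement: The manager did instruct the technician to try to summarize which file after the meeting.
The filler 'which file' is interpreted as the direct object of 'summarize'. The gap is right after 'summarize'.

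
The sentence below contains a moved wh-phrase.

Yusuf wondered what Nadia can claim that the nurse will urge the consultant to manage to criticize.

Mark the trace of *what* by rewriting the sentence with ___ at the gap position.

Yusuf wondered what Nadia can claim that the nurse will urge the consultant to manage to criticize ___.

In situ: Nadia can claim that the nurse will urge the consultant to manage to criticize what.
'what' is the direct object of 'criticize'. The gap is right after 'criticize'.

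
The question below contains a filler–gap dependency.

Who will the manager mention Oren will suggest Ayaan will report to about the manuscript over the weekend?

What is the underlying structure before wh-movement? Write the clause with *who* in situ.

The manager will mention Oren will suggest Ayaan will report to who about the manuscript over the weekend.

'who' functions as the object of the preposition 'to'. It moves to the left edge, and the trace sits right after 'to':
Who will the manager mention Oren will suggest Ayaan will report to ___ about the manuscript over the weekend?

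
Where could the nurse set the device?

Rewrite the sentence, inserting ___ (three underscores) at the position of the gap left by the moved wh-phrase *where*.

Where could the nurse set the device ___?

Pre-movement form: The nurse could set the device where.
The filler 'where' is interpreted as the locative complement of 'set'. The gap is right after 'device'.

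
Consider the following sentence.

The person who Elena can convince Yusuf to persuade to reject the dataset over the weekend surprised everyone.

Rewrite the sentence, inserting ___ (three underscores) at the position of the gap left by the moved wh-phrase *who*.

The person who Elena can convince Yusuf to persuade ___ to reject the dataset over the weekend surprised everyone.

'who' functions as the direct object of 'persuade'. The gap is right after 'persuade'.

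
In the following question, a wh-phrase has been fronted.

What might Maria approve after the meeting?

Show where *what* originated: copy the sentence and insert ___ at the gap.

Before movement: Maria might approve what after the meeting.
'what' is the direct object of 'approve'. The gap is right after 'approve'.

What might Maria approve ___ after the meeting?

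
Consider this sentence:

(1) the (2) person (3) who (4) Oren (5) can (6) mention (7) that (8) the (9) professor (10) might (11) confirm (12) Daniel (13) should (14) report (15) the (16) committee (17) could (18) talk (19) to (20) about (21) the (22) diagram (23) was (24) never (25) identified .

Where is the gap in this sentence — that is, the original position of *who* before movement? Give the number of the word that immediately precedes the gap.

The filler 'who' is interpreted as the object of the preposition 'to'. Fronting leaves a gap immediately after 'to':
The person who Oren can mention that the professor might confirm Daniel should report the committee could talk to ___ about the diagram was never identified.
'to' is word 19.

19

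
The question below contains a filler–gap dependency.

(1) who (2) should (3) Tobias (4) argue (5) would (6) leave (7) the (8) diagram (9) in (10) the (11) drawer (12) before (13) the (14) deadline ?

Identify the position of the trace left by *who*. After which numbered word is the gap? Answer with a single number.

In situ: Tobias should argue who would leave the diagram in the drawer before the deadline.
'who' functions as the subject of the clause embedded under 'argue'. Fronting leaves a gap immediately after 'argue':
Who should Tobias argue ___ would leave the diagram in the drawer before the deadline?
'argue' is word 4.

4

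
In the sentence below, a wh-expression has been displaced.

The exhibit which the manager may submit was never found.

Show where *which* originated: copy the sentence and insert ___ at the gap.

The exhibit which the manager may submit ___ was never found.

The filler 'which' is interpreted as the direct object of 'submit'. The gap is right after 'submit'.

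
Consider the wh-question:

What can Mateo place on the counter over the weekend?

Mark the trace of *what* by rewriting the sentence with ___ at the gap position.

What can Mateo place ___ on the counter over the weekend?

Pre-movement form: Mateo can place what on the counter over the weekend.
'what' functions as the direct object of 'place'. The gap is right after 'place'.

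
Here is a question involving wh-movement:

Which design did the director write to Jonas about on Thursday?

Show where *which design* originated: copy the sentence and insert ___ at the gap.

Pre-movement form: The director did write to Jonas about which design on Thursday.
'which design' functions as the object of the preposition 'about'. The gap is right after 'about'.

Which design did the director write to Jonas about ___ on Thursday?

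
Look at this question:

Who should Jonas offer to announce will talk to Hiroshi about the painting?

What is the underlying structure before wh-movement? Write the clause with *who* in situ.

Jonas should offer to announce who will talk to Hiroshi about the painting.

'who' is the subject of the clause embedded under 'announce'. Wh-movement fronts it, leaving a gap right after 'announce':
Who should Jonas offer to announce ___ will talk to Hiroshi about the painting?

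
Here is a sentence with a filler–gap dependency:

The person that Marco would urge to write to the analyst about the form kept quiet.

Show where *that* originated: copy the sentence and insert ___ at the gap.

The person that Marco would urge ___ to write to the analyst about the form kept quiet.

'that' functions as the direct object of 'urge'. The gap is right after 'urge'.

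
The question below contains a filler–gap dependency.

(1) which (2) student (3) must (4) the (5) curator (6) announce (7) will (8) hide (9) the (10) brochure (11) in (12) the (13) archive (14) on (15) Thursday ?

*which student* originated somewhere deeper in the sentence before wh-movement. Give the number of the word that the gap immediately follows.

Underlying clause: The curator must announce which student will hide the brochure in the archive on Thursday.
'which student' is the subject of the clause embedded under 'announce'. It moves to the left edge, and the trace sits right after 'announce':
Which student must the curator announce ___ will hide the brochure in the archive on Thursday?
'announce' is word 6.

6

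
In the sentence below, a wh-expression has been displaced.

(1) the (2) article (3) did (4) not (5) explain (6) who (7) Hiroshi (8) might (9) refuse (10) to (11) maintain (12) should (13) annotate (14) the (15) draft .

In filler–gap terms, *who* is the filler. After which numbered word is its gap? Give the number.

In situ: Hiroshi might refuse to maintain who should annotate the draft.
'who' functions as the subject of the clause embedded under 'maintain'. Wh-movement fronts it, leaving a gap right after 'maintain':
The article did not explain who Hiroshi might refuse to maintain ___ should annotate the draft.
'maintain' is word 11.

11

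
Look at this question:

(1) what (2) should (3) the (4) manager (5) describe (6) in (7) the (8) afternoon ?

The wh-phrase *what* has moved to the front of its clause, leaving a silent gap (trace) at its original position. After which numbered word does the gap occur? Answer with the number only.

5

Underlying clause: The manager should describe what in the afternoon.
'what' is the direct object of 'describe'. Wh-movement fronts it, leaving a gap right after 'describe':
What should the manager describe ___ in the afternoon?
'describe' is word 5.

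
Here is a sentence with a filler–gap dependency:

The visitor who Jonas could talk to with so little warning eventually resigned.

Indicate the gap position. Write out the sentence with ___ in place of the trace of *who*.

The visitor who Jonas could talk to ___ with so little warning eventually resigned.

'who' is the object of the preposition 'to'. The gap is right after 'to'.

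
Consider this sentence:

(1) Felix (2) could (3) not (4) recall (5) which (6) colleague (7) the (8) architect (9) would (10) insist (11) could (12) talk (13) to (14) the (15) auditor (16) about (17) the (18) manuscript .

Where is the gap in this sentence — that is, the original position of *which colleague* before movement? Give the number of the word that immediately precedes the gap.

10

Pre-movement form: The architect would insist which colleague could talk to the auditor about the manuscript.
'which colleague' functions as the subject of the clause embedded under 'insist'. It moves to the left edge, and the trace sits right after 'insist':
Felix could not recall which colleague the architect would insist ___ could talk to the auditor about the manuscript.
'insist' is word 10.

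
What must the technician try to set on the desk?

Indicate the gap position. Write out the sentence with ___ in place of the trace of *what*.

Pre-movement form: The technician must try to set what on the desk.
'what' functions as the direct object of 'set'. The gap is right after 'set'.

What must the technician try to set ___ on the desk?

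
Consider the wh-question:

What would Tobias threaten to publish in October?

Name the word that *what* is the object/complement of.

In situ: Tobias would threaten to publish what in October.
The filler 'what' is interpreted as the direct object of 'publish'. Wh-movement fronts it, leaving a gap right after 'publish':
What would Tobias threaten to publish ___ in October?

publish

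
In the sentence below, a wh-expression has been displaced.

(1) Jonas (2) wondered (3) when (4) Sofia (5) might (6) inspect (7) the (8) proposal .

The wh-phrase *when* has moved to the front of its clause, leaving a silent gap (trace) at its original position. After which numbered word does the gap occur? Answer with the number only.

Pre-movement form: Sofia might inspect the proposal when.
The filler 'when' is interpreted as the temporal adjunct. Fronting leaves a gap immediately after 'proposal':
Jonas wondered when Sofia might inspect the proposal ___.
'proposal' is word 8.

8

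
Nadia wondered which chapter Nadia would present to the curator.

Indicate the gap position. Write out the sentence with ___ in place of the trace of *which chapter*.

Pre-movement form: Nadia would present which chapter to the curator.
'which chapter' is the direct object of 'present'. The gap is right after 'present'.

Nadia wondered which chapter Nadia would present ___ to the curator.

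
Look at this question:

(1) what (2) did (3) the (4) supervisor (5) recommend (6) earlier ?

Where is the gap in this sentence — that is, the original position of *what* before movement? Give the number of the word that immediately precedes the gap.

5

Pre-movement form: The supervisor did recommend what earlier.
'what' is the direct object of 'recommend'. Fronting leaves a gap immediately after 'recommend':
What did the supervisor recommend ___ earlier?
'recommend' is word 5.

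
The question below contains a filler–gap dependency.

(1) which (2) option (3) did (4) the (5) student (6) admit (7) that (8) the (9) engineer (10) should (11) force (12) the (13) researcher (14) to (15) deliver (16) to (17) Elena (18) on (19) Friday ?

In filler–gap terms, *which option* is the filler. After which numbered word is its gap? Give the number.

In situ: The student did admit that the engineer should force the researcher to deliver which option to Elena on Friday.
'which option' is the direct object of 'deliver'. It moves to the left edge, and the trace sits right after 'deliver':
Which option did the student admit that the engineer should force the researcher to deliver ___ to Elena on Friday?
'deliver' is word 15.

15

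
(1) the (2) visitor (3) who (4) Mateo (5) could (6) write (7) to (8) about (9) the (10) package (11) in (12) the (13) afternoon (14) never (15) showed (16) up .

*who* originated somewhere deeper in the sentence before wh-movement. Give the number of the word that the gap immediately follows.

7

'who' functions as the object of the preposition 'to'. Fronting leaves a gap immediately after 'to':
The visitor who Mateo could write to ___ about the package in the afternoon never showed up.
'to' is word 7.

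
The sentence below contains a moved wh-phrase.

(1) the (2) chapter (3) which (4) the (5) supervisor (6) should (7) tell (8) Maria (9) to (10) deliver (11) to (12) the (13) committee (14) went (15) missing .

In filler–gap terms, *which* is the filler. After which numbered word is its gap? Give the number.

The filler 'which' is interpreted as the direct object of 'deliver'. Wh-movement fronts it, leaving a gap right after 'deliver':
The chapter which the supervisor should tell Maria to deliver ___ to the committee went missing.
'deliver' is word 10.

10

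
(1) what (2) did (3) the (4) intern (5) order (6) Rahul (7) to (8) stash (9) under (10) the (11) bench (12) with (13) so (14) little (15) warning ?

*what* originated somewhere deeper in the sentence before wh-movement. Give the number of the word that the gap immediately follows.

8

Underlying clause: The intern did order Rahul to stash what under the bench with so little warning.
'what' functions as the direct object of 'stash'. Wh-movement fronts it, leaving a gap right after 'stash':
What did the intern order Rahul to stash ___ under the bench with so little warning?
'stash' is word 8.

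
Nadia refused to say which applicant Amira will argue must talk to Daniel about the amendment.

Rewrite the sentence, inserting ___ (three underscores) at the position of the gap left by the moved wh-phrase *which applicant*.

Nadia refused to say which applicant Amira will argue ___ must talk to Daniel about the amendment.

Pre-movement form: Amira will argue which applicant must talk to Daniel about the amendment.
'which applicant' is the subject of the clause embedded under 'argue'. The gap is right after 'argue'.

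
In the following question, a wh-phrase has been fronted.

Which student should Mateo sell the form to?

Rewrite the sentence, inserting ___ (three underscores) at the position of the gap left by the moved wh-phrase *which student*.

Which student should Mateo sell the form to ___?

Pre-movement form: Mateo should sell the form to which student.
'which student' is the object of the preposition 'to' (recipient of 'sell'). The gap is right after 'to'.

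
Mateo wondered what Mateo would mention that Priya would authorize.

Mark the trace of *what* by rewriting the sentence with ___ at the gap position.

Mateo wondered what Mateo would mention that Priya would authorize ___.

Before movement: Mateo would mention that Priya would authorize what.
'what' is the direct object of 'authorize'. The gap is right after 'authorize'.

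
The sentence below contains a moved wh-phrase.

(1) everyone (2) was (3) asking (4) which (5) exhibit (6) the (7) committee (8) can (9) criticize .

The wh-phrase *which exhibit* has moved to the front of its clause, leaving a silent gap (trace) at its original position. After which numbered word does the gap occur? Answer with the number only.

Before movement: The committee can criticize which exhibit.
The filler 'which exhibit' is interpreted as the direct object of 'criticize'. It moves to the left edge, and the trace sits right after 'criticize':
Everyone was asking which exhibit the committee can criticize ___.
'criticize' is word 9.

9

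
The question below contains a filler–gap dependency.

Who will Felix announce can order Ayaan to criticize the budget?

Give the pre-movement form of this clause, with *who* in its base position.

'who' is the subject of the clause embedded under 'announce'. Wh-movement fronts it, leaving a gap right after 'announce':
Who will Felix announce ___ can order Ayaan to criticize the budget?

Felix will announce who can order Ayaan to criticize the budget.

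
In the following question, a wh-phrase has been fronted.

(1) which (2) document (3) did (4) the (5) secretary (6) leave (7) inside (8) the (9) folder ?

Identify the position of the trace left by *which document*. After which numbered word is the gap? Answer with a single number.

In situ: The secretary did leave which document inside the folder.
'which document' is the direct object of 'leave'. Fronting leaves a gap immediately after 'leave':
Which document did the secretary leave ___ inside the folder?
'leave' is word 6.

6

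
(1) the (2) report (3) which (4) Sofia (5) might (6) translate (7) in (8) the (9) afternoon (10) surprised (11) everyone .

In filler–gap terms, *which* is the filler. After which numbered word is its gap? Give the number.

6

The filler 'which' is interpreted as the direct object of 'translate'. Wh-movement fronts it, leaving a gap right after 'translate':
The report which Sofia might translate ___ in the afternoon surprised everyone.
'translate' is word 6.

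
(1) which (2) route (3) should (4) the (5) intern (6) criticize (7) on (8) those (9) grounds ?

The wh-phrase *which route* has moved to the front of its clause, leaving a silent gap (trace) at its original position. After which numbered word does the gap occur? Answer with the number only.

Before movement: The intern should criticize which route on those grounds.
'which route' is the direct object of 'criticize'. Fronting leaves a gap immediately after 'criticize':
Which route should the intern criticize ___ on those grounds?
'criticize' is word 6.

6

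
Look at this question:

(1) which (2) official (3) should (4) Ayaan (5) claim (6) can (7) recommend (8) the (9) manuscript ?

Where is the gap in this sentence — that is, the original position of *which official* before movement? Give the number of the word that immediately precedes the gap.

Underlying clause: Ayaan should claim which official can recommend the manuscript.
'which official' functions as the subject of the clause embedded under 'claim'. It moves to the left edge, and the trace sits right after 'claim':
Which official should Ayaan claim ___ can recommend the manuscript?
'claim' is word 5.

5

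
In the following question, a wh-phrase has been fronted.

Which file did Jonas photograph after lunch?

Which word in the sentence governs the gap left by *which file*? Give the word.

photograph

In situ: Jonas did photograph which file after lunch.
'which file' is the direct object of 'photograph'. Fronting leaves a gap immediately after 'photograph':
Which file did Jonas photograph ___ after lunch?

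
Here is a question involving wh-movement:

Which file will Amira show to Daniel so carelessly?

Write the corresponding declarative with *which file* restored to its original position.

Amira will show which file to Daniel so carelessly.

The filler 'which file' is interpreted as the direct object of 'show'. Fronting leaves a gap immediately after 'show':
Which file will Amira show ___ to Daniel so carelessly?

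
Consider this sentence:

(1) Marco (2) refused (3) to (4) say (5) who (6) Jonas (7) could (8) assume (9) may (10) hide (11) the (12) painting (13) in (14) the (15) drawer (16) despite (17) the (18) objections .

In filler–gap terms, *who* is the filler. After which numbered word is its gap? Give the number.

Before movement: Jonas could assume who may hide the painting in the drawer despite the objections.
'who' is the subject of the clause embedded under 'assume'. Wh-movement fronts it, leaving a gap right after 'assume':
Marco refused to say who Jonas could assume ___ may hide the painting in the drawer despite the objections.
'assume' is word 8.

8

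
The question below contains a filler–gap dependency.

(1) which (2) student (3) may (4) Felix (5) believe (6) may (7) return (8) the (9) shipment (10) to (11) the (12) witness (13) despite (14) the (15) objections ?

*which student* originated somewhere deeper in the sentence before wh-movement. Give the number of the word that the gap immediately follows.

In situ: Felix may believe which student may return the shipment to the witness despite the objections.
'which student' functions as the subject of the clause embedded under 'believe'. It moves to the left edge, and the trace sits right after 'believe':
Which student may Felix believe ___ may return the shipment to the witness despite the objections?
'believe' is word 5.

5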